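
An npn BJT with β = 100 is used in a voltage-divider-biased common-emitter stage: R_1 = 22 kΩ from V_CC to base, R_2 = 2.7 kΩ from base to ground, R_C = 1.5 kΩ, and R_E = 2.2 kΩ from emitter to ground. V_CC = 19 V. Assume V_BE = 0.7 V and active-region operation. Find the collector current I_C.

I_C ≈ 0.61 mA

Thevenize the base divider: V_Th = V_CC·R_2/(R_1+R_2) = 19×2.7/24.7 = 2.08 V, R_Th = R_1‖R_2 = 2.4 kΩ.
Base-emitter loop: V_Th = I_B·R_Th + V_BE + (β+1)I_B·R_E, so I_B = (2.08 − 0.7) / (2.4 + 101×2.2) = 0.00613 mA.
I_C = β·I_B = 100×0.00613 = 0.613 mA, and I_E = (β+1)I_B = 0.619 mA.
V_CE = V_CC − I_C·R_C − I_E·R_E = 19 − 0.613×1.5 − 0.619×2.2 = 16.7 V.
V_CE = 16.7 V > 0.2 V confirms active-region operation.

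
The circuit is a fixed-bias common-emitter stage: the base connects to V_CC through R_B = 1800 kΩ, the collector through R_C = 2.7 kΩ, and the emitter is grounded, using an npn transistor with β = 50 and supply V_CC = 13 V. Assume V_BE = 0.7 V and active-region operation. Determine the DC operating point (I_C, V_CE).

I_C ≈ 0.34 mA, V_CE ≈ 12 V

Base loop: V_CC = I_B·R_B + V_BE, so I_B = (13 − 0.7)/1800 kΩ = 0.00683 mA.
In the active region I_C = β·I_B = 50 × 0.00683 = 0.342 mA.
Collector loop: V_CE = V_CC − I_C·R_C = 13 − 0.342×2.7 = 12.1 V.
Since V_CE = 12.1 V > V_CE(sat) ≈ 0.2 V, the transistor is in the active region as assumed.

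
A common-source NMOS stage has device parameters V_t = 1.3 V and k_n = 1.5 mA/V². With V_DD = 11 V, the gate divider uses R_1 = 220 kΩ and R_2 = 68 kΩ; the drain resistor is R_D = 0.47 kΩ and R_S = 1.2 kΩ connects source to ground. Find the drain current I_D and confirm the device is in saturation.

V_G = V_DD·R_2/(R_1+R_2) = 11×68/288 = 2.6 V.
Assume saturation: I_D = (k_n/2)(V_GS − V_t)² with V_GS = V_G − I_D·R_S = 2.6 − 1.2·I_D.
Substituting gives 1.08·I_D² − 3.33·I_D + 1.26 = 0, with roots I_D = 0.442 or 2.65 mA.
The root I_D = 2.65 mA gives V_GS = -0.578 V ≤ V_t, so take I_D = 0.442 mA.
Then V_GS = 2.07 V and V_DS = V_DD − I_D(R_D+R_S) = 11 − 0.442×1.67 = 10.3 V.
Saturation requires V_DS ≥ V_GS − V_t = 0.767 V; 10.3 ≥ 0.767 ✓.

I_D ≈ 0.44 mA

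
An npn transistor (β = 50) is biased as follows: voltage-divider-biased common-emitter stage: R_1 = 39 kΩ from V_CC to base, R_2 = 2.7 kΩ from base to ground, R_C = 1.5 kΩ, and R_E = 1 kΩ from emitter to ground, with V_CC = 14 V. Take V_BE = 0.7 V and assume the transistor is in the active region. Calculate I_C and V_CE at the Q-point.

I_C ≈ 0.19 mA, V_CE ≈ 14 V

Thevenize the base divider: V_Th = V_CC·R_2/(R_1+R_2) = 14×2.7/41.7 = 0.906 V, R_Th = R_1‖R_2 = 2.53 kΩ.
Base-emitter loop: V_Th = I_B·R_Th + V_BE + (β+1)I_B·R_E, so I_B = (0.906 − 0.7) / (2.53 + 51×1) = 0.00386 mA.
I_C = β·I_B = 50×0.00386 = 0.193 mA, and I_E = (β+1)I_B = 0.197 mA.
V_CE = V_CC − I_C·R_C − I_E·R_E = 14 − 0.193×1.5 − 0.197×1 = 13.5 V.
V_CE = 13.5 V > 0.2 V confirms active-region operation.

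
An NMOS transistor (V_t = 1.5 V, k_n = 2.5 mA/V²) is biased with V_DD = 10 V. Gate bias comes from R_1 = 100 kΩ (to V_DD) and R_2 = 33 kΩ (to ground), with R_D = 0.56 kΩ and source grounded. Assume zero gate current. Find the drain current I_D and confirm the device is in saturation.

V_G = V_DD·R_2/(R_1+R_2) = 10×33/133 = 2.48 V. With the source grounded, V_GS = V_G = 2.48 V.
Assume saturation: I_D = (k_n/2)(V_GS − V_t)² = (2.5/2)×(2.48 − 1.5)² = 1.25×0.981² = 1.2 mA.
V_DS = V_DD − I_D·R_D = 10 − 1.2×0.56 = 9.33 V.
Saturation requires V_DS ≥ V_GS − V_t = 0.981 V; 9.33 ≥ 0.981 ✓.

I_D ≈ 1.2 mA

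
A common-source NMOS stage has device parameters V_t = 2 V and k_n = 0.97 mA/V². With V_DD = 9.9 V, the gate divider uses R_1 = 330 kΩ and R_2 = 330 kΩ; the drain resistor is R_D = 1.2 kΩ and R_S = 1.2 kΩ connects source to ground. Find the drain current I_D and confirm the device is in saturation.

V_G = V_DD·R_2/(R_1+R_2) = 9.9×330/660 = 4.95 V.
Assume saturation: I_D = (k_n/2)(V_GS − V_t)² with V_GS = V_G − I_D·R_S = 4.95 − 1.2·I_D.
Substituting gives 0.698·I_D² − 4.43·I_D + 4.22 = 0, with roots I_D = 1.17 or 5.18 mA.
The root I_D = 5.18 mA gives V_GS = -1.27 V ≤ V_t, so take I_D = 1.17 mA.
Then V_GS = 3.55 V and V_DS = V_DD − I_D(R_D+R_S) = 9.9 − 1.17×2.4 = 7.1 V.
Saturation requires V_DS ≥ V_GS − V_t = 1.55 V; 7.1 ≥ 1.55 ✓.

I_D ≈ 1.2 mA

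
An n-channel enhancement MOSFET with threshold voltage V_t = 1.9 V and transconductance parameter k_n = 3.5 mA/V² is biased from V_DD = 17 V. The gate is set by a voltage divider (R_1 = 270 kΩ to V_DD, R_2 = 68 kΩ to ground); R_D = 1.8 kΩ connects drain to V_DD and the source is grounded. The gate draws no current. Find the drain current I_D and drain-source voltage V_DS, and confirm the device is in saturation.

V_G = V_DD·R_2/(R_1+R_2) = 17×68/338 = 3.42 V. With the source grounded, V_GS = V_G = 3.42 V.
Assume saturation: I_D = (k_n/2)(V_GS − V_t)² = (3.5/2)×(3.42 − 1.9)² = 1.75×1.52² = 4.04 mA.
V_DS = V_DD − I_D·R_D = 17 − 4.04×1.8 = 9.72 V.
Saturation requires V_DS ≥ V_GS − V_t = 1.52 V; 9.72 ≥ 1.52 ✓.

I_D ≈ 4 mA, V_DS ≈ 9.7 V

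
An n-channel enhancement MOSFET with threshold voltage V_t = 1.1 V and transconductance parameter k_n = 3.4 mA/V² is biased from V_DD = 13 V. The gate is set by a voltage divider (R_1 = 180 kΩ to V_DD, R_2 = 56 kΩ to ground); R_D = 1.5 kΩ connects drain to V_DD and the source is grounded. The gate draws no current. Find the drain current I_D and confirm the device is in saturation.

V_G = V_DD·R_2/(R_1+R_2) = 13×56/236 = 3.08 V. With the source grounded, V_GS = V_G = 3.08 V.
Assume saturation: I_D = (k_n/2)(V_GS − V_t)² = (3.4/2)×(3.08 − 1.1)² = 1.7×1.98² = 6.7 mA.
V_DS = V_DD − I_D·R_D = 13 − 6.7×1.5 = 2.95 V.
Saturation requires V_DS ≥ V_GS − V_t = 1.98 V; 2.95 ≥ 1.98 ✓.

I_D ≈ 6.7 mA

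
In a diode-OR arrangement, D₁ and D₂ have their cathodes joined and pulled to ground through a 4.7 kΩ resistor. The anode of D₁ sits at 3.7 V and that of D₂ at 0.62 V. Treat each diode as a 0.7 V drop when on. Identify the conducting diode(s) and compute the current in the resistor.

Assume both conduct. Then node N would need to be at both 3.7−0.7 = 3 V and 0.62−0.7 = -0.08 V, which is impossible.
Assume only D₁ conducts: V_N = 3.7 − 0.7 = 3 V, so I_R = 3/4.7 = 0.638 mA.
Check D₂: its anode-to-cathode voltage is 0.62 − 3 = -2.38 V < 0.7 V, so it is off. The assumption is consistent.

Only D₁ conducts; I_R ≈ 0.64 mA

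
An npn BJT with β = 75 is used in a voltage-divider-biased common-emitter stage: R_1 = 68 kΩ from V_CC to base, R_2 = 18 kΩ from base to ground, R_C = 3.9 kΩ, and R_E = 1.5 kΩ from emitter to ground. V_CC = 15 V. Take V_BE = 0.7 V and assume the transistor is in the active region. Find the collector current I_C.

Thevenize the base divider: V_Th = V_CC·R_2/(R_1+R_2) = 15×18/86 = 3.14 V, R_Th = R_1‖R_2 = 14.2 kΩ.
Base-emitter loop: V_Th = I_B·R_Th + V_BE + (β+1)I_B·R_E, so I_B = (3.14 − 0.7) / (14.2 + 76×1.5) = 0.019 mA.
I_C = β·I_B = 75×0.019 = 1.43 mA, and I_E = (β+1)I_B = 1.45 mA.
V_CE = V_CC − I_C·R_C − I_E·R_E = 15 − 1.43×3.9 − 1.45×1.5 = 7.27 V.
V_CE = 7.27 V > 0.2 V confirms active-region operation.

I_C ≈ 1.4 mA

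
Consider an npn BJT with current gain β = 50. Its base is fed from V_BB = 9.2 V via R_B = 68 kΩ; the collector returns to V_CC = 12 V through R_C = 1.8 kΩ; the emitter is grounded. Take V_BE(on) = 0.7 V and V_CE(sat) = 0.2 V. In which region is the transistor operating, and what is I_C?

active; I_C ≈ 6.2 mA

Assume active. Base-emitter loop: I_B = (V_BB − V_BE)/R_B = (9.2 − 0.7)/68 = 0.125 mA.
I_C = β·I_B = 50×0.125 = 6.25 mA.
V_CE = V_CC − I_C·R_C = 12 − 6.25×1.8 = 0.75 V > V_CE(sat), so the active-region assumption holds.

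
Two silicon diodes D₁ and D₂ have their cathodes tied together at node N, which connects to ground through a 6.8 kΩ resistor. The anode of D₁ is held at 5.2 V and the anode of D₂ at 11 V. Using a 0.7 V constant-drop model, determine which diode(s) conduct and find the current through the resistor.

Assume both conduct. Then node N would need to be at both 5.2−0.7 = 4.5 V and 11−0.7 = 10.3 V, which is impossible.
Assume only D₂ conducts: V_N = 11 − 0.7 = 10.3 V, so I_R = 10.3/6.8 = 1.51 mA.
Check D₁: its anode-to-cathode voltage is 5.2 − 10.3 = -5.1 V < 0.7 V, so it is off. The assumption is consistent.

Only D₂ conducts; I_R ≈ 1.5 mA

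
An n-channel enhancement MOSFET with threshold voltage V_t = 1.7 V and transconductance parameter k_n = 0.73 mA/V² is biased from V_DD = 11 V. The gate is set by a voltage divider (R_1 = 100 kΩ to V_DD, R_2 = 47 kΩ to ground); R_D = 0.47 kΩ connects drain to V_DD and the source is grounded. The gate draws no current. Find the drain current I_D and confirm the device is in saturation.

V_G = V_DD·R_2/(R_1+R_2) = 11×47/147 = 3.52 V. With the source grounded, V_GS = V_G = 3.52 V.
Assume saturation: I_D = (k_n/2)(V_GS − V_t)² = (0.73/2)×(3.52 − 1.7)² = 0.365×1.82² = 1.21 mA.
V_DS = V_DD − I_D·R_D = 11 − 1.21×0.47 = 10.4 V.
Saturation requires V_DS ≥ V_GS − V_t = 1.82 V; 10.4 ≥ 1.82 ✓.

I_D ≈ 1.2 mA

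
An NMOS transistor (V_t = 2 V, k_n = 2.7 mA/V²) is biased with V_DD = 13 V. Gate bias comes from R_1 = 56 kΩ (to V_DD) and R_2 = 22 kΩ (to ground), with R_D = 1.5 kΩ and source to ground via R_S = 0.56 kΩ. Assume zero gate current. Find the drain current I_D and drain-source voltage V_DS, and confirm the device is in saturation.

I_D ≈ 1.3 mA, V_DS ≈ 10 V

V_G = V_DD·R_2/(R_1+R_2) = 13×22/78 = 3.67 V.
Assume saturation: I_D = (k_n/2)(V_GS − V_t)² with V_GS = V_G − I_D·R_S = 3.67 − 0.56·I_D.
Substituting gives 0.423·I_D² − 3.52·I_D + 3.75 = 0, with roots I_D = 1.25 or 7.06 mA.
The root I_D = 7.06 mA gives V_GS = -0.287 V ≤ V_t, so take I_D = 1.25 mA.
Then V_GS = 2.96 V and V_DS = V_DD − I_D(R_D+R_S) = 13 − 1.25×2.06 = 10.4 V.
Saturation requires V_DS ≥ V_GS − V_t = 0.964 V; 10.4 ≥ 0.964 ✓.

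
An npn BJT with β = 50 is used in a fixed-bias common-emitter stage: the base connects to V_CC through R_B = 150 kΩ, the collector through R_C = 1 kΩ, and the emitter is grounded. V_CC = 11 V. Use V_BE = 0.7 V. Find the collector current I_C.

I_C ≈ 3.4 mA

Base loop: V_CC = I_B·R_B + V_BE, so I_B = (11 − 0.7)/150 kΩ = 0.0687 mA.
In the active region I_C = β·I_B = 50 × 0.0687 = 3.43 mA.
Collector loop: V_CE = V_CC − I_C·R_C = 11 − 3.43×1 = 7.57 V.
Since V_CE = 7.57 V > V_CE(sat) ≈ 0.2 V, the transistor is in the active region as assumed.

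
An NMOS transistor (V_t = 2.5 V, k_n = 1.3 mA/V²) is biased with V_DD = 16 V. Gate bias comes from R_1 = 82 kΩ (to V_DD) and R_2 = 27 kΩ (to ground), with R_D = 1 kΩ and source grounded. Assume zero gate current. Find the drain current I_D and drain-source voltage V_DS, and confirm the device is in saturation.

V_G = V_DD·R_2/(R_1+R_2) = 16×27/109 = 3.96 V. With the source grounded, V_GS = V_G = 3.96 V.
Assume saturation: I_D = (k_n/2)(V_GS − V_t)² = (1.3/2)×(3.96 − 2.5)² = 0.65×1.46² = 1.39 mA.
V_DS = V_DD − I_D·R_D = 16 − 1.39×1 = 14.6 V.
Saturation requires V_DS ≥ V_GS − V_t = 1.46 V; 14.6 ≥ 1.46 ✓.

I_D ≈ 1.4 mA, V_DS ≈ 15 V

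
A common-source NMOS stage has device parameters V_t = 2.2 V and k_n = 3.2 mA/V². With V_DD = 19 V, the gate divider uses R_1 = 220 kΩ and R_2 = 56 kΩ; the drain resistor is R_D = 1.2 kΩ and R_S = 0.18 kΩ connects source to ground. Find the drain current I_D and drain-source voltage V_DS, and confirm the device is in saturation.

I_D ≈ 2.4 mA, V_DS ≈ 16 V

V_G = V_DD·R_2/(R_1+R_2) = 19×56/276 = 3.86 V.
Assume saturation: I_D = (k_n/2)(V_GS − V_t)² with V_GS = V_G − I_D·R_S = 3.86 − 0.18·I_D.
Substituting gives 0.0518·I_D² − 1.95·I_D + 4.38 = 0, with roots I_D = 2.4 or 35.3 mA.
The root I_D = 35.3 mA gives V_GS = -2.5 V ≤ V_t, so take I_D = 2.4 mA.
Then V_GS = 3.42 V and V_DS = V_DD − I_D(R_D+R_S) = 19 − 2.4×1.38 = 15.7 V.
Saturation requires V_DS ≥ V_GS − V_t = 1.22 V; 15.7 ≥ 1.22 ✓.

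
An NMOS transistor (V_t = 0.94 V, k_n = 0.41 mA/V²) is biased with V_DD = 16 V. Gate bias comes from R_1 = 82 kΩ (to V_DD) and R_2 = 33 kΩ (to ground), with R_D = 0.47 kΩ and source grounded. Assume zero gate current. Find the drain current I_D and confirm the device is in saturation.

V_G = V_DD·R_2/(R_1+R_2) = 16×33/115 = 4.59 V. With the source grounded, V_GS = V_G = 4.59 V.
Assume saturation: I_D = (k_n/2)(V_GS − V_t)² = (0.41/2)×(4.59 − 0.94)² = 0.205×3.65² = 2.73 mA.
V_DS = V_DD − I_D·R_D = 16 − 2.73×0.47 = 14.7 V.
Saturation requires V_DS ≥ V_GS − V_t = 3.65 V; 14.7 ≥ 3.65 ✓.

I_D ≈ 2.7 mA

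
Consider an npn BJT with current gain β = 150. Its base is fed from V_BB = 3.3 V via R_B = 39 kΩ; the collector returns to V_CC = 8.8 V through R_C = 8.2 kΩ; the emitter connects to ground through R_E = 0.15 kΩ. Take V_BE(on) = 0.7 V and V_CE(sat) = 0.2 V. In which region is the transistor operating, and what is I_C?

saturation; I_C ≈ 1 mA

Assume active: I_B = (3.3 − 0.7)/(39 + 151×0.15) = 0.0422 mA, I_C = β·I_B = 6.33 mA.
Then V_CE = 8.8 − 6.33×8.2 − 6.37×0.15 = -44 V < 0.2 V — the active assumption fails.
Re-solve with V_CE = 0.2 V. KCL at the emitter: V_E/R_E = (V_BB−0.7−V_E)/R_B + (V_CC−0.2−V_E)/R_C, giving V_E = 0.164 V.
I_C = (V_CC − 0.2 − V_E)/R_C = (8.6 − 0.164)/8.2 = 1.03 mA.
Check: I_B = (2.6 − 0.164)/39 = 0.0625 mA, and β·I_B = 9.37 mA > I_C, confirming saturation.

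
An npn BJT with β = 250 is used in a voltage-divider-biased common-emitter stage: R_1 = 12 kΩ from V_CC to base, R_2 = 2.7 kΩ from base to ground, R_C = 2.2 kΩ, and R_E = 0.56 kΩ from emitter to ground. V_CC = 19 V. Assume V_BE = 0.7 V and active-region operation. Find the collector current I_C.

I_C ≈ 4.9 mA

Thevenize the base divider: V_Th = V_CC·R_2/(R_1+R_2) = 19×2.7/14.7 = 3.49 V, R_Th = R_1‖R_2 = 2.2 kΩ.
Base-emitter loop: V_Th = I_B·R_Th + V_BE + (β+1)I_B·R_E, so I_B = (3.49 − 0.7) / (2.2 + 251×0.56) = 0.0195 mA.
I_C = β·I_B = 250×0.0195 = 4.89 mA, and I_E = (β+1)I_B = 4.9 mA.
V_CE = V_CC − I_C·R_C − I_E·R_E = 19 − 4.89×2.2 − 4.9×0.56 = 5.51 V.
V_CE = 5.51 V > 0.2 V confirms active-region operation.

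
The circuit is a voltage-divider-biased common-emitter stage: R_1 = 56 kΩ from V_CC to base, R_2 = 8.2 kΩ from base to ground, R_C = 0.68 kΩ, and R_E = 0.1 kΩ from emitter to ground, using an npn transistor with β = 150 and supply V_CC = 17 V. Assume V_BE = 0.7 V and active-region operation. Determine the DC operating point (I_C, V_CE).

I_C ≈ 9.9 mA, V_CE ≈ 9.3 V

Thevenize the base divider: V_Th = V_CC·R_2/(R_1+R_2) = 17×8.2/64.2 = 2.17 V, R_Th = R_1‖R_2 = 7.15 kΩ.
Base-emitter loop: V_Th = I_B·R_Th + V_BE + (β+1)I_B·R_E, so I_B = (2.17 − 0.7) / (7.15 + 151×0.1) = 0.0661 mA.
I_C = β·I_B = 150×0.0661 = 9.92 mA, and I_E = (β+1)I_B = 9.98 mA.
V_CE = V_CC − I_C·R_C − I_E·R_E = 17 − 9.92×0.68 − 9.98×0.1 = 9.26 V.
V_CE = 9.26 V > 0.2 V confirms active-region operation.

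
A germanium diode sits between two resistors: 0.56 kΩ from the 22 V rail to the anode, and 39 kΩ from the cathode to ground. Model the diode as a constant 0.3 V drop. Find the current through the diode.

I ≈ 0.55 mA

The two resistors are in series with the diode, so KVL gives 22 = I·0.56 + 0.3 + I·39.
I = (22 − 0.3) / (0.56 + 39) kΩ = 21.7 / 39.6 = 0.549 mA.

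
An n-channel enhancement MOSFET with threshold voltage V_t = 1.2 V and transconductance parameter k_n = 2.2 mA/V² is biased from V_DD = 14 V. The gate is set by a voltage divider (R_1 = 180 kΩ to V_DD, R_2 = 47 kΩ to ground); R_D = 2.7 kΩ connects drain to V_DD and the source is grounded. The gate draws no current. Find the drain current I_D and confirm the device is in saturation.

I_D ≈ 3.2 mA

V_G = V_DD·R_2/(R_1+R_2) = 14×47/227 = 2.9 V. With the source grounded, V_GS = V_G = 2.9 V.
Assume saturation: I_D = (k_n/2)(V_GS − V_t)² = (2.2/2)×(2.9 − 1.2)² = 1.1×1.7² = 3.17 mA.
V_DS = V_DD − I_D·R_D = 14 − 3.17×2.7 = 5.43 V.
Saturation requires V_DS ≥ V_GS − V_t = 1.7 V; 5.43 ≥ 1.7 ✓.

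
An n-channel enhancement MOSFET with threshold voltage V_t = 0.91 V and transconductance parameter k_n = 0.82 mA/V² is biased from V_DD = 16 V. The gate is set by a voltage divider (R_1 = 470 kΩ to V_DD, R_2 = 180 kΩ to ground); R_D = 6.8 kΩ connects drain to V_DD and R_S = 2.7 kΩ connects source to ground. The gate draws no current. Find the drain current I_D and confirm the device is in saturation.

I_D ≈ 0.79 mA

V_G = V_DD·R_2/(R_1+R_2) = 16×180/650 = 4.43 V.
Assume saturation: I_D = (k_n/2)(V_GS − V_t)² with V_GS = V_G − I_D·R_S = 4.43 − 2.7·I_D.
Substituting gives 2.99·I_D² − 8.79·I_D + 5.08 = 0, with roots I_D = 0.79 or 2.15 mA.
The root I_D = 2.15 mA gives V_GS = -1.38 V ≤ V_t, so take I_D = 0.79 mA.
Then V_GS = 2.3 V and V_DS = V_DD − I_D(R_D+R_S) = 16 − 0.79×9.5 = 8.5 V.
Saturation requires V_DS ≥ V_GS − V_t = 1.39 V; 8.5 ≥ 1.39 ✓.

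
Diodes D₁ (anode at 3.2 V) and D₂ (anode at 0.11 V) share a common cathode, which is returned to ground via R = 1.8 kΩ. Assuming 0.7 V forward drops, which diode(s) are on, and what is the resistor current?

Assume both conduct. Then node N would need to be at both 3.2−0.7 = 2.5 V and 0.11−0.7 = -0.59 V, which is impossible.
Assume only D₁ conducts: V_N = 3.2 − 0.7 = 2.5 V, so I_R = 2.5/1.8 = 1.39 mA.
Check D₂: its anode-to-cathode voltage is 0.11 − 2.5 = -2.39 V < 0.7 V, so it is off. The assumption is consistent.

Only D₁ conducts; I_R ≈ 1.4 mA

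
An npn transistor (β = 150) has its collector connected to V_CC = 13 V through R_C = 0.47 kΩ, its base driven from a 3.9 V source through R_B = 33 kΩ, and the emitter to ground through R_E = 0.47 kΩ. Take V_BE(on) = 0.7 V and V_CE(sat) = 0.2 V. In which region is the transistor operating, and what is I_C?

active; I_C ≈ 4.6 mA

Assume active. Base-emitter loop: I_B = (V_BB − V_BE)/(R_B + (β+1)R_E) = (3.9 − 0.7)/(33 + 151×0.47) = 0.0308 mA.
I_C = β·I_B = 150×0.0308 = 4.62 mA.
V_CE = V_CC − I_C·R_C − I_E·R_E = 13 − 4.62×0.47 − 4.65×0.47 = 8.65 V > V_CE(sat), so the active-region assumption holds.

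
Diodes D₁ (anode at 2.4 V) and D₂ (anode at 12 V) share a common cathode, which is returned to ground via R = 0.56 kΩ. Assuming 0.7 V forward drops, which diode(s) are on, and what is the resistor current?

Assume both conduct. Then node N would need to be at both 2.4−0.7 = 1.7 V and 12−0.7 = 11.3 V, which is impossible.
Assume only D₂ conducts: V_N = 12 − 0.7 = 11.3 V, so I_R = 11.3/0.56 = 20.2 mA.
Check D₁: its anode-to-cathode voltage is 2.4 − 11.3 = -8.9 V < 0.7 V, so it is off. The assumption is consistent.

Only D₂ conducts; I_R ≈ 20 mA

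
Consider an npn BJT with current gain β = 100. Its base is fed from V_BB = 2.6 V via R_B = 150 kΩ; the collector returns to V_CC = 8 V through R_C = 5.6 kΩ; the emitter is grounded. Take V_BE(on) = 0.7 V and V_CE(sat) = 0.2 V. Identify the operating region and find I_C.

active; I_C ≈ 1.3 mA

Assume active. Base-emitter loop: I_B = (V_BB − V_BE)/R_B = (2.6 − 0.7)/150 = 0.0127 mA.
I_C = β·I_B = 100×0.0127 = 1.27 mA.
V_CE = V_CC − I_C·R_C = 8 − 1.27×5.6 = 0.907 V > V_CE(sat), so the active-region assumption holds.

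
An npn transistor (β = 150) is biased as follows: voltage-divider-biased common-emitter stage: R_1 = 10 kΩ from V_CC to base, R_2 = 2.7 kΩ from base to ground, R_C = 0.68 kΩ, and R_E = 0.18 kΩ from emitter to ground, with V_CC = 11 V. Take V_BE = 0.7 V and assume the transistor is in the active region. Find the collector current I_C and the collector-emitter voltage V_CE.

Thevenize the base divider: V_Th = V_CC·R_2/(R_1+R_2) = 11×2.7/12.7 = 2.34 V, R_Th = R_1‖R_2 = 2.13 kΩ.
Base-emitter loop: V_Th = I_B·R_Th + V_BE + (β+1)I_B·R_E, so I_B = (2.34 − 0.7) / (2.13 + 151×0.18) = 0.0559 mA.
I_C = β·I_B = 150×0.0559 = 8.39 mA, and I_E = (β+1)I_B = 8.44 mA.
V_CE = V_CC − I_C·R_C − I_E·R_E = 11 − 8.39×0.68 − 8.44×0.18 = 3.78 V.
V_CE = 3.78 V > 0.2 V confirms active-region operation.

I_C ≈ 8.4 mA, V_CE ≈ 3.8 V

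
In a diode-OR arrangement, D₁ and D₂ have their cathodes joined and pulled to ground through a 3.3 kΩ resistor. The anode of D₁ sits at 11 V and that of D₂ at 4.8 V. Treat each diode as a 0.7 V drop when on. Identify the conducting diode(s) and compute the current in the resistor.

Only D₁ conducts; I_R ≈ 3.1 mA

Assume both conduct. Then node N would need to be at both 11−0.7 = 10.3 V and 4.8−0.7 = 4.1 V, which is impossible.
Assume only D₁ conducts: V_N = 11 − 0.7 = 10.3 V, so I_R = 10.3/3.3 = 3.12 mA.
Check D₂: its anode-to-cathode voltage is 4.8 − 10.3 = -5.5 V < 0.7 V, so it is off. The assumption is consistent.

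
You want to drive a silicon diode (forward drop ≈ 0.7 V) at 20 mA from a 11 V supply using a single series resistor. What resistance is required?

R ≈ 0.52 kΩ

The resistor drops V_S − V_D = 11 − 0.7 = 10.3 V at 20 mA.
R = 10.3 V / 20 mA = 0.515 kΩ.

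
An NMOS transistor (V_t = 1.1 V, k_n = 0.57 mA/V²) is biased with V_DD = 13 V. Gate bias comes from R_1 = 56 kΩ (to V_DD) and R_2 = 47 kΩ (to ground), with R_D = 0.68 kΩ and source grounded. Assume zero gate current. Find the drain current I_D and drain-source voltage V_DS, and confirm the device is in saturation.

I_D ≈ 6.7 mA, V_DS ≈ 8.5 V

V_G = V_DD·R_2/(R_1+R_2) = 13×47/103 = 5.93 V. With the source grounded, V_GS = V_G = 5.93 V.
Assume saturation: I_D = (k_n/2)(V_GS − V_t)² = (0.57/2)×(5.93 − 1.1)² = 0.285×4.83² = 6.65 mA.
V_DS = V_DD − I_D·R_D = 13 − 6.65×0.68 = 8.48 V.
Saturation requires V_DS ≥ V_GS − V_t = 4.83 V; 8.48 ≥ 4.83 ✓.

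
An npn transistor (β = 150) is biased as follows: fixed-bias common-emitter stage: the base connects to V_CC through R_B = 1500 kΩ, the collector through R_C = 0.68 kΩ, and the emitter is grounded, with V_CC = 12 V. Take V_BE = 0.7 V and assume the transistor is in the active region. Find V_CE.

V_CE ≈ 11 V

Base loop: V_CC = I_B·R_B + V_BE, so I_B = (12 − 0.7)/1500 kΩ = 0.00753 mA.
In the active region I_C = β·I_B = 150 × 0.00753 = 1.13 mA.
Collector loop: V_CE = V_CC − I_C·R_C = 12 − 1.13×0.68 = 11.2 V.
Since V_CE = 11.2 V > V_CE(sat) ≈ 0.2 V, the transistor is in the active region as assumed.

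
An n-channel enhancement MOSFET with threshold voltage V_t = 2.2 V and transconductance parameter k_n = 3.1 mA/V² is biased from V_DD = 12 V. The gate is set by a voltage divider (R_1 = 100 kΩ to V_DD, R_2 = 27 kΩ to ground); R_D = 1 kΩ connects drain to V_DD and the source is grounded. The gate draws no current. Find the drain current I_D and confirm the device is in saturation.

I_D ≈ 0.19 mA

V_G = V_DD·R_2/(R_1+R_2) = 12×27/127 = 2.55 V. With the source grounded, V_GS = V_G = 2.55 V.
Assume saturation: I_D = (k_n/2)(V_GS − V_t)² = (3.1/2)×(2.55 − 2.2)² = 1.55×0.351² = 0.191 mA.
V_DS = V_DD − I_D·R_D = 12 − 0.191×1 = 11.8 V.
Saturation requires V_DS ≥ V_GS − V_t = 0.351 V; 11.8 ≥ 0.351 ✓.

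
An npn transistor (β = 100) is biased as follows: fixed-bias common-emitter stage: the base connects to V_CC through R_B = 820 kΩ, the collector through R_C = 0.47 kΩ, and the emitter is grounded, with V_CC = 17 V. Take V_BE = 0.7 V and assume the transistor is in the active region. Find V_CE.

V_CE ≈ 16 V

Base loop: V_CC = I_B·R_B + V_BE, so I_B = (17 − 0.7)/820 kΩ = 0.0199 mA.
In the active region I_C = β·I_B = 100 × 0.0199 = 1.99 mA.
Collector loop: V_CE = V_CC − I_C·R_C = 17 − 1.99×0.47 = 16.1 V.
Since V_CE = 16.1 V > V_CE(sat) ≈ 0.2 V, the transistor is in the active region as assumed.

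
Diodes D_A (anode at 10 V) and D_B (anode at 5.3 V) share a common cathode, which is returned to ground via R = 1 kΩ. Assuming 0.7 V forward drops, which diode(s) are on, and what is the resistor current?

Assume both conduct. Then node N would need to be at both 10−0.7 = 9.3 V and 5.3−0.7 = 4.6 V, which is impossible.
Assume only D_A conducts: V_N = 10 − 0.7 = 9.3 V, so I_R = 9.3/1 = 9.3 mA.
Check D_B: its anode-to-cathode voltage is 5.3 − 9.3 = -4 V < 0.7 V, so it is off. The assumption is consistent.

Only D_A conducts; I_R ≈ 9.3 mA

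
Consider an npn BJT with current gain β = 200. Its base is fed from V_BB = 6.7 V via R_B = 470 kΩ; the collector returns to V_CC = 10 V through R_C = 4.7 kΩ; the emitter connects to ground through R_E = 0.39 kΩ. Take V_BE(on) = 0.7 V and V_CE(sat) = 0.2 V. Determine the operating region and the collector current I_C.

Assume active: I_B = (6.7 − 0.7)/(470 + 201×0.39) = 0.0109 mA, I_C = β·I_B = 2.19 mA.
Then V_CE = 10 − 2.19×4.7 − 2.2×0.39 = -1.14 V < 0.2 V — the active assumption fails.
Re-solve with V_CE = 0.2 V. KCL at the emitter: V_E/R_E = (V_BB−0.7−V_E)/R_B + (V_CC−0.2−V_E)/R_C, giving V_E = 0.755 V.
I_C = (V_CC − 0.2 − V_E)/R_C = (9.8 − 0.755)/4.7 = 1.92 mA.
Check: I_B = (6 − 0.755)/470 = 0.0112 mA, and β·I_B = 2.23 mA > I_C, confirming saturation.

saturation; I_C ≈ 1.9 mA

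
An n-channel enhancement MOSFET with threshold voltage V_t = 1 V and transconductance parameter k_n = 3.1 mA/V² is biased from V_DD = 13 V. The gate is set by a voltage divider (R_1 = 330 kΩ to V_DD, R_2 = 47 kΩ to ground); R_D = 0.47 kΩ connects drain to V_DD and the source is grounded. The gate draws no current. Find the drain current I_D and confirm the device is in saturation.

V_G = V_DD·R_2/(R_1+R_2) = 13×47/377 = 1.62 V. With the source grounded, V_GS = V_G = 1.62 V.
Assume saturation: I_D = (k_n/2)(V_GS − V_t)² = (3.1/2)×(1.62 − 1)² = 1.55×0.621² = 0.597 mA.
V_DS = V_DD − I_D·R_D = 13 − 0.597×0.47 = 12.7 V.
Saturation requires V_DS ≥ V_GS − V_t = 0.621 V; 12.7 ≥ 0.621 ✓.

I_D ≈ 0.6 mA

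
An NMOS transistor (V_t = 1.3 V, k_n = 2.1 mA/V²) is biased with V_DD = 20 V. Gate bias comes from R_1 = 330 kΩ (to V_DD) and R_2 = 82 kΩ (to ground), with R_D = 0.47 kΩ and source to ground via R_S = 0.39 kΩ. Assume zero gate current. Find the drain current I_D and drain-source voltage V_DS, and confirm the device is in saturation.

V_G = V_DD·R_2/(R_1+R_2) = 20×82/412 = 3.98 V.
Assume saturation: I_D = (k_n/2)(V_GS − V_t)² with V_GS = V_G − I_D·R_S = 3.98 − 0.39·I_D.
Substituting gives 0.16·I_D² − 3.2·I_D + 7.54 = 0, with roots I_D = 2.74 or 17.3 mA.
The root I_D = 17.3 mA gives V_GS = -2.76 V ≤ V_t, so take I_D = 2.74 mA.
Then V_GS = 2.91 V and V_DS = V_DD − I_D(R_D+R_S) = 20 − 2.74×0.86 = 17.6 V.
Saturation requires V_DS ≥ V_GS − V_t = 1.61 V; 17.6 ≥ 1.61 ✓.

I_D ≈ 2.7 mA, V_DS ≈ 18 V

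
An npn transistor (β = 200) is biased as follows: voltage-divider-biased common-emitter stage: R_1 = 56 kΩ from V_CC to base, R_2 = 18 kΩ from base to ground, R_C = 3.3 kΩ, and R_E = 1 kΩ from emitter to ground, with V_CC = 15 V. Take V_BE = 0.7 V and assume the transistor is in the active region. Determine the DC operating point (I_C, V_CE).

Thevenize the base divider: V_Th = V_CC·R_2/(R_1+R_2) = 15×18/74 = 3.65 V, R_Th = R_1‖R_2 = 13.6 kΩ.
Base-emitter loop: V_Th = I_B·R_Th + V_BE + (β+1)I_B·R_E, so I_B = (3.65 − 0.7) / (13.6 + 201×1) = 0.0137 mA.
I_C = β·I_B = 200×0.0137 = 2.75 mA, and I_E = (β+1)I_B = 2.76 mA.
V_CE = V_CC − I_C·R_C − I_E·R_E = 15 − 2.75×3.3 − 2.76×1 = 3.17 V.
V_CE = 3.17 V > 0.2 V confirms active-region operation.

I_C ≈ 2.7 mA, V_CE ≈ 3.2 V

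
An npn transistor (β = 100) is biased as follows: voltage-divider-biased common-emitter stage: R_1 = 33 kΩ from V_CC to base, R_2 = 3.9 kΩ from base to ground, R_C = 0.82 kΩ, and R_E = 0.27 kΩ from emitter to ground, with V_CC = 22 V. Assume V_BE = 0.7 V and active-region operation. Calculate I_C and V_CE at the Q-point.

Thevenize the base divider: V_Th = V_CC·R_2/(R_1+R_2) = 22×3.9/36.9 = 2.33 V, R_Th = R_1‖R_2 = 3.49 kΩ.
Base-emitter loop: V_Th = I_B·R_Th + V_BE + (β+1)I_B·R_E, so I_B = (2.33 − 0.7) / (3.49 + 101×0.27) = 0.0528 mA.
I_C = β·I_B = 100×0.0528 = 5.28 mA, and I_E = (β+1)I_B = 5.34 mA.
V_CE = V_CC − I_C·R_C − I_E·R_E = 22 − 5.28×0.82 − 5.34×0.27 = 16.2 V.
V_CE = 16.2 V > 0.2 V confirms active-region operation.

I_C ≈ 5.3 mA, V_CE ≈ 16 V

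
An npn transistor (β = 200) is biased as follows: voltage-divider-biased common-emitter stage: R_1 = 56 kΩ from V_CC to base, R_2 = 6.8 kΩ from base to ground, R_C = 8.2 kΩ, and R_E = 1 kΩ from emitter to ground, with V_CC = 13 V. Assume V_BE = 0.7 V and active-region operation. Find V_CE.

V_CE ≈ 6.7 V

Thevenize the base divider: V_Th = V_CC·R_2/(R_1+R_2) = 13×6.8/62.8 = 1.41 V, R_Th = R_1‖R_2 = 6.06 kΩ.
Base-emitter loop: V_Th = I_B·R_Th + V_BE + (β+1)I_B·R_E, so I_B = (1.41 − 0.7) / (6.06 + 201×1) = 0.00342 mA.
I_C = β·I_B = 200×0.00342 = 0.684 mA, and I_E = (β+1)I_B = 0.687 mA.
V_CE = V_CC − I_C·R_C − I_E·R_E = 13 − 0.684×8.2 − 0.687×1 = 6.71 V.
V_CE = 6.71 V > 0.2 V confirms active-region operation.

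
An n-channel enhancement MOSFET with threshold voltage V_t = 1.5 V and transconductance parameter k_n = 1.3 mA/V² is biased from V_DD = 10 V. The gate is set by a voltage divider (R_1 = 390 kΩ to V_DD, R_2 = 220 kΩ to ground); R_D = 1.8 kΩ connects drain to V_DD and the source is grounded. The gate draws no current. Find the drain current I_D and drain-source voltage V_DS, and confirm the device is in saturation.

I_D ≈ 2.9 mA, V_DS ≈ 4.8 V

V_G = V_DD·R_2/(R_1+R_2) = 10×220/610 = 3.61 V. With the source grounded, V_GS = V_G = 3.61 V.
Assume saturation: I_D = (k_n/2)(V_GS − V_t)² = (1.3/2)×(3.61 − 1.5)² = 0.65×2.11² = 2.88 mA.
V_DS = V_DD − I_D·R_D = 10 − 2.88×1.8 = 4.81 V.
Saturation requires V_DS ≥ V_GS − V_t = 2.11 V; 4.81 ≥ 2.11 ✓.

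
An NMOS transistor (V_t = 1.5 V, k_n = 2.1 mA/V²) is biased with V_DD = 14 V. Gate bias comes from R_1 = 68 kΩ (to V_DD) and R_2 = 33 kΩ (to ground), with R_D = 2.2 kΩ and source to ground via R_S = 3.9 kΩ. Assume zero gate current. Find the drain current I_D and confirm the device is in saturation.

V_G = V_DD·R_2/(R_1+R_2) = 14×33/101 = 4.57 V.
Assume saturation: I_D = (k_n/2)(V_GS − V_t)² with V_GS = V_G − I_D·R_S = 4.57 − 3.9·I_D.
Substituting gives 16·I_D² − 26.2·I_D + 9.92 = 0, with roots I_D = 0.595 or 1.04 mA.
The root I_D = 1.04 mA gives V_GS = 0.503 V ≤ V_t, so take I_D = 0.595 mA.
Then V_GS = 2.25 V and V_DS = V_DD − I_D(R_D+R_S) = 14 − 0.595×6.1 = 10.4 V.
Saturation requires V_DS ≥ V_GS − V_t = 0.753 V; 10.4 ≥ 0.753 ✓.

I_D ≈ 0.6 mA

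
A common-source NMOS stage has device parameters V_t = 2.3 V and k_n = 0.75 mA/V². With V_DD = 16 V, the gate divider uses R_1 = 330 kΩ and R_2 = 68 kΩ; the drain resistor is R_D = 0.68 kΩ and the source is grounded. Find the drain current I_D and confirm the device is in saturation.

I_D ≈ 0.071 mA

V_G = V_DD·R_2/(R_1+R_2) = 16×68/398 = 2.73 V. With the source grounded, V_GS = V_G = 2.73 V.
Assume saturation: I_D = (k_n/2)(V_GS − V_t)² = (0.75/2)×(2.73 − 2.3)² = 0.375×0.434² = 0.0705 mA.
V_DS = V_DD − I_D·R_D = 16 − 0.0705×0.68 = 16 V.
Saturation requires V_DS ≥ V_GS − V_t = 0.434 V; 16 ≥ 0.434 ✓.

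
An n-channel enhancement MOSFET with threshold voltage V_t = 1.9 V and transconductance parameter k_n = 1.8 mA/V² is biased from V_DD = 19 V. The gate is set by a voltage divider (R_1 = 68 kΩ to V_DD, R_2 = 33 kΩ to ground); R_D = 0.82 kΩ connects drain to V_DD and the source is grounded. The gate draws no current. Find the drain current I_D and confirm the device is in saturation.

I_D ≈ 17 mA

V_G = V_DD·R_2/(R_1+R_2) = 19×33/101 = 6.21 V. With the source grounded, V_GS = V_G = 6.21 V.
Assume saturation: I_D = (k_n/2)(V_GS − V_t)² = (1.8/2)×(6.21 − 1.9)² = 0.9×4.31² = 16.7 mA.
V_DS = V_DD − I_D·R_D = 19 − 16.7×0.82 = 5.3 V.
Saturation requires V_DS ≥ V_GS − V_t = 4.31 V; 5.3 ≥ 4.31 ✓.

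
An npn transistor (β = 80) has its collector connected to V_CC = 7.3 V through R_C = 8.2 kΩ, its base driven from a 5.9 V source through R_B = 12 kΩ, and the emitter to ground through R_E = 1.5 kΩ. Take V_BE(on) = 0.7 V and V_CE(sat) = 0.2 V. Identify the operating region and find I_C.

Assume active: I_B = (5.9 − 0.7)/(12 + 81×1.5) = 0.039 mA, I_C = β·I_B = 3.12 mA.
Then V_CE = 7.3 − 3.12×8.2 − 3.16×1.5 = -23 V < 0.2 V — the active assumption fails.
Re-solve with V_CE = 0.2 V. KCL at the emitter: V_E/R_E = (V_BB−0.7−V_E)/R_B + (V_CC−0.2−V_E)/R_C, giving V_E = 1.49 V.
I_C = (V_CC − 0.2 − V_E)/R_C = (7.1 − 1.49)/8.2 = 0.684 mA.
Check: I_B = (5.2 − 1.49)/12 = 0.309 mA, and β·I_B = 24.7 mA > I_C, confirming saturation.

saturation; I_C ≈ 0.68 mA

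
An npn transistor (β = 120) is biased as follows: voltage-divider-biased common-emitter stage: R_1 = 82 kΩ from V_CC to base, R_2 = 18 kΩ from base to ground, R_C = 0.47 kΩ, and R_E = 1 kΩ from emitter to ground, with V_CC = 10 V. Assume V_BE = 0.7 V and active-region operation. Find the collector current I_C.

I_C ≈ 0.97 mA

Thevenize the base divider: V_Th = V_CC·R_2/(R_1+R_2) = 10×18/100 = 1.8 V, R_Th = R_1‖R_2 = 14.8 kΩ.
Base-emitter loop: V_Th = I_B·R_Th + V_BE + (β+1)I_B·R_E, so I_B = (1.8 − 0.7) / (14.8 + 121×1) = 0.0081 mA.
I_C = β·I_B = 120×0.0081 = 0.972 mA, and I_E = (β+1)I_B = 0.98 mA.
V_CE = V_CC − I_C·R_C − I_E·R_E = 10 − 0.972×0.47 − 0.98×1 = 8.56 V.
V_CE = 8.56 V > 0.2 V confirms active-region operation.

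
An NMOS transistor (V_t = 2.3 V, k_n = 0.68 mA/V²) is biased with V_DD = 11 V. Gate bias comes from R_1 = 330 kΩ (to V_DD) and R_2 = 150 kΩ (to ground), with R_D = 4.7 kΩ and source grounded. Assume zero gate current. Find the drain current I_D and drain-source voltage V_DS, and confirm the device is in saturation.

I_D ≈ 0.44 mA, V_DS ≈ 8.9 V

V_G = V_DD·R_2/(R_1+R_2) = 11×150/480 = 3.44 V. With the source grounded, V_GS = V_G = 3.44 V.
Assume saturation: I_D = (k_n/2)(V_GS − V_t)² = (0.68/2)×(3.44 − 2.3)² = 0.34×1.14² = 0.44 mA.
V_DS = V_DD − I_D·R_D = 11 − 0.44×4.7 = 8.93 V.
Saturation requires V_DS ≥ V_GS − V_t = 1.14 V; 8.93 ≥ 1.14 ✓.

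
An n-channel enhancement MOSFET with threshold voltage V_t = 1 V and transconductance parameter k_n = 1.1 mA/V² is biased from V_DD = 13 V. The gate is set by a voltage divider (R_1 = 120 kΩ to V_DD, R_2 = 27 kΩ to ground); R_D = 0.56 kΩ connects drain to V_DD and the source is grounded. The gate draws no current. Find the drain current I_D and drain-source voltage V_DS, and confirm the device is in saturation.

I_D ≈ 1.1 mA, V_DS ≈ 12 V

V_G = V_DD·R_2/(R_1+R_2) = 13×27/147 = 2.39 V. With the source grounded, V_GS = V_G = 2.39 V.
Assume saturation: I_D = (k_n/2)(V_GS − V_t)² = (1.1/2)×(2.39 − 1)² = 0.55×1.39² = 1.06 mA.
V_DS = V_DD − I_D·R_D = 13 − 1.06×0.56 = 12.4 V.
Saturation requires V_DS ≥ V_GS − V_t = 1.39 V; 12.4 ≥ 1.39 ✓.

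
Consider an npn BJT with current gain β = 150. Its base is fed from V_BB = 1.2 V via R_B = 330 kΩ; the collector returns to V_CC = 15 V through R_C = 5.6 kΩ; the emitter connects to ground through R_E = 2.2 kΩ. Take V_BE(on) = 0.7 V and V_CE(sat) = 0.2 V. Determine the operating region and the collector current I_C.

Assume active. Base-emitter loop: I_B = (V_BB − V_BE)/(R_B + (β+1)R_E) = (1.2 − 0.7)/(330 + 151×2.2) = 0.000755 mA.
I_C = β·I_B = 150×0.000755 = 0.113 mA.
V_CE = V_CC − I_C·R_C − I_E·R_E = 15 − 0.113×5.6 − 0.114×2.2 = 14.1 V > V_CE(sat), so the active-region assumption holds.

active; I_C ≈ 0.11 mA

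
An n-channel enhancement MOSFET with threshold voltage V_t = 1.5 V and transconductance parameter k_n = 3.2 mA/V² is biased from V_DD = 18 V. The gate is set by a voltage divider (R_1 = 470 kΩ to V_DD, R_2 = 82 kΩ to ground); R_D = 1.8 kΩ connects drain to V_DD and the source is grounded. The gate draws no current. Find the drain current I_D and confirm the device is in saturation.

I_D ≈ 2.2 mA

V_G = V_DD·R_2/(R_1+R_2) = 18×82/552 = 2.67 V. With the source grounded, V_GS = V_G = 2.67 V.
Assume saturation: I_D = (k_n/2)(V_GS − V_t)² = (3.2/2)×(2.67 − 1.5)² = 1.6×1.17² = 2.2 mA.
V_DS = V_DD − I_D·R_D = 18 − 2.2×1.8 = 14 V.
Saturation requires V_DS ≥ V_GS − V_t = 1.17 V; 14 ≥ 1.17 ✓.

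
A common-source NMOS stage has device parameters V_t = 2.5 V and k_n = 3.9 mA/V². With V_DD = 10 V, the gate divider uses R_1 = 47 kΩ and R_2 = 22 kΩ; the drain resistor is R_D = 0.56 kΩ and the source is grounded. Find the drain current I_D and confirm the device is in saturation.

V_G = V_DD·R_2/(R_1+R_2) = 10×22/69 = 3.19 V. With the source grounded, V_GS = V_G = 3.19 V.
Assume saturation: I_D = (k_n/2)(V_GS − V_t)² = (3.9/2)×(3.19 − 2.5)² = 1.95×0.688² = 0.924 mA.
V_DS = V_DD − I_D·R_D = 10 − 0.924×0.56 = 9.48 V.
Saturation requires V_DS ≥ V_GS − V_t = 0.688 V; 9.48 ≥ 0.688 ✓.

I_D ≈ 0.92 mA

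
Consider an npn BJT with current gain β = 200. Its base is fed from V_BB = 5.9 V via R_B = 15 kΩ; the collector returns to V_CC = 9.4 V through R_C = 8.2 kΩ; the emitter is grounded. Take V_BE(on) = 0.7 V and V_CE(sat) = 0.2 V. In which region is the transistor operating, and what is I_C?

saturation; I_C ≈ 1.1 mA

Assume active: I_B = (5.9 − 0.7)/15 = 0.347 mA, giving I_C = β·I_B = 69.3 mA.
But then V_CE = 9.4 − 69.3×8.2 = -559 V < V_CE(sat) = 0.2 V — impossible in the active region.
So the transistor is saturated. With V_CE = 0.2 V, I_C = (V_CC − 0.2)/R_C = 9.2/8.2 = 1.12 mA.
Check: β·I_B = 69.3 mA > I_C = 1.12 mA, confirming saturation.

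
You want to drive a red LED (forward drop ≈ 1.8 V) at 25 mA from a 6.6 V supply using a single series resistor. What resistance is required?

The resistor drops V_S − V_D = 6.6 − 1.8 = 4.8 V at 25 mA.
R = 4.8 V / 25 mA = 0.192 kΩ.

R ≈ 0.19 kΩ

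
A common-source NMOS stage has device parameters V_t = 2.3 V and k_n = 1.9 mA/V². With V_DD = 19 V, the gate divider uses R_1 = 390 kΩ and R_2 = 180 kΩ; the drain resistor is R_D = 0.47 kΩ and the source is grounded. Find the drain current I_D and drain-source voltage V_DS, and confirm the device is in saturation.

V_G = V_DD·R_2/(R_1+R_2) = 19×180/570 = 6 V. With the source grounded, V_GS = V_G = 6 V.
Assume saturation: I_D = (k_n/2)(V_GS − V_t)² = (1.9/2)×(6 − 2.3)² = 0.95×3.7² = 13 mA.
V_DS = V_DD − I_D·R_D = 19 − 13×0.47 = 12.9 V.
Saturation requires V_DS ≥ V_GS − V_t = 3.7 V; 12.9 ≥ 3.7 ✓.

I_D ≈ 13 mA, V_DS ≈ 13 V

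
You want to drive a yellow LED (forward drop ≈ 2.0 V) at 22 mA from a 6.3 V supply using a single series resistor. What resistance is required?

The resistor drops V_S − V_D = 6.3 − 2.0 = 4.3 V at 22 mA.
R = 4.3 V / 22 mA = 0.195 kΩ.

R ≈ 0.2 kΩ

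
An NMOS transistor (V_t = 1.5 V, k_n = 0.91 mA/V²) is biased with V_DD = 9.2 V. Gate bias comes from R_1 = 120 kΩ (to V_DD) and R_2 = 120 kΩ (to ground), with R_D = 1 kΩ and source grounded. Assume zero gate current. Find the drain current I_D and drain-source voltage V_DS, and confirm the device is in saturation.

V_G = V_DD·R_2/(R_1+R_2) = 9.2×120/240 = 4.6 V. With the source grounded, V_GS = V_G = 4.6 V.
Assume saturation: I_D = (k_n/2)(V_GS − V_t)² = (0.91/2)×(4.6 − 1.5)² = 0.455×3.1² = 4.37 mA.
V_DS = V_DD − I_D·R_D = 9.2 − 4.37×1 = 4.83 V.
Saturation requires V_DS ≥ V_GS − V_t = 3.1 V; 4.83 ≥ 3.1 ✓.

I_D ≈ 4.4 mA, V_DS ≈ 4.8 V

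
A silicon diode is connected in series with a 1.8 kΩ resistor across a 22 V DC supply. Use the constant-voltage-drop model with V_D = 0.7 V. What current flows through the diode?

KVL around the loop: 22 = V_D + I·R = 0.7 + I × 1.8 kΩ.
So I = (22 − 0.7) / 1.8 kΩ = 21.3 / 1.8 = 11.8 mA.

I ≈ 12 mA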